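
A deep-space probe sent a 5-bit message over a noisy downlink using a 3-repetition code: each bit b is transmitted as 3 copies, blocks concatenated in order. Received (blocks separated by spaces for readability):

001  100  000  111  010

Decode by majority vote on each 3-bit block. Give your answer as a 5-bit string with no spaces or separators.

00010

Block 1 (001): 1 one → 0
Block 2 (100): 1 one → 0
Block 3 (000): 0 ones → 0
Block 4 (111): 3 ones → 1
Block 5 (010): 1 one → 0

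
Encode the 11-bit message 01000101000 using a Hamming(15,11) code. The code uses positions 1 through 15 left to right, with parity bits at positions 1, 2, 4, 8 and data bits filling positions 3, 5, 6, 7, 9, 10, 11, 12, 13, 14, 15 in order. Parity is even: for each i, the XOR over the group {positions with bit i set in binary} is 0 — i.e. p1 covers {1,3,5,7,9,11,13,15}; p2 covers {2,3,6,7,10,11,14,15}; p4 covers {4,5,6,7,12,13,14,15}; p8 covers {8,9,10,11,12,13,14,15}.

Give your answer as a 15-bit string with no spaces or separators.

Place data at non-parity positions: p1 p2 0 p4 1 0 0 p8 0 1 0 1 0 0 0
p1 (pos 1,3,5,7,9,11,13,15): XOR of data positions = 0⊕1⊕0⊕0⊕0⊕0⊕0 = 1
p2 (pos 2,3,6,7,10,11,14,15): XOR of data positions = 0⊕0⊕0⊕1⊕0⊕0⊕0 = 1
p4 (pos 4,5,6,7,12,13,14,15): XOR of data positions = 1⊕0⊕0⊕1⊕0⊕0⊕0 = 0
p8 (pos 8,9,10,11,12,13,14,15): XOR of data positions = 0⊕1⊕0⊕1⊕0⊕0⊕0 = 0
Codeword: 110010000101000

110010000101000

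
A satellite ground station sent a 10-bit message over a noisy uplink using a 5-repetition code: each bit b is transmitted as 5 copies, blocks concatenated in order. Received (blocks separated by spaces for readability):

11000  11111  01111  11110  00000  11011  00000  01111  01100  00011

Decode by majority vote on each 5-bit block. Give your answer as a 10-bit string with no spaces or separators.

Block 1 (11000): 2 ones → 0
Block 2 (11111): 5 ones → 1
Block 3 (01111): 4 ones → 1
Block 4 (11110): 4 ones → 1
Block 5 (00000): 0 ones → 0
Block 6 (11011): 4 ones → 1
Block 7 (00000): 0 ones → 0
Block 8 (01111): 4 ones → 1
Block 9 (01100): 2 ones → 0
Block 10 (00011): 2 ones → 0

0111010100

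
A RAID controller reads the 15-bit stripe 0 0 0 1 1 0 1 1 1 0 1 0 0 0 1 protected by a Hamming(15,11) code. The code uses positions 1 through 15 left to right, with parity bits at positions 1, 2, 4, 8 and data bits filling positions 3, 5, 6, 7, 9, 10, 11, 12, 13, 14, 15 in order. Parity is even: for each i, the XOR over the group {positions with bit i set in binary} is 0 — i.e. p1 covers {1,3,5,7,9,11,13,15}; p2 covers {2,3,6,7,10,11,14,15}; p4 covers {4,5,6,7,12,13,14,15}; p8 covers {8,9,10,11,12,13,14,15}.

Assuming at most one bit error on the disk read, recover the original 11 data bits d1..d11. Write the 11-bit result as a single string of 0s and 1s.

s1 (pos 1,3,5,7,9,11,13,15): 0⊕0⊕1⊕1⊕1⊕1⊕0⊕1 = 1
s2 (pos 2,3,6,7,10,11,14,15): 0⊕0⊕0⊕1⊕0⊕1⊕0⊕1 = 1
s4 (pos 4,5,6,7,12,13,14,15): 1⊕1⊕0⊕1⊕0⊕0⊕0⊕1 = 0
s8 (pos 8,9,10,11,12,13,14,15): 1⊕1⊕0⊕1⊕0⊕0⊕0⊕1 = 0
Syndrome s8…s1 = 0011 → error at position 3.
Flip position 3: 000110111010001 → 001110111010001
Read data bits from positions 3,5,6,7,9,10,11,12,13,14,15: 11011010001

11011010001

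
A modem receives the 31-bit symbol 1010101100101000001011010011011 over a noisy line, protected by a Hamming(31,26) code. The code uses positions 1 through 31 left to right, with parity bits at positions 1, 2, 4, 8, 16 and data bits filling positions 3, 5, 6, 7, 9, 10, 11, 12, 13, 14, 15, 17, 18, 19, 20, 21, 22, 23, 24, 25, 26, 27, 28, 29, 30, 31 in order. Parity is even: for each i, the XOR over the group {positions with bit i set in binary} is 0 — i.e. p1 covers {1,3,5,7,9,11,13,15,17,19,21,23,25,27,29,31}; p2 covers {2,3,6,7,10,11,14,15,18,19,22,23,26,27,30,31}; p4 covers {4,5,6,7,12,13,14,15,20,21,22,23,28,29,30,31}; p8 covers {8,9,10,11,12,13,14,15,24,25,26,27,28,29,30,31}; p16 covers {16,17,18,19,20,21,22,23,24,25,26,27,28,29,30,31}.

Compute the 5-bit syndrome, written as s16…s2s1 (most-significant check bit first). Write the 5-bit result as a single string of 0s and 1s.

00000

s1 (pos 1,3,5,7,9,11,13,15,17,19,21,23,25,27,29,31): 1⊕1⊕1⊕1⊕0⊕1⊕1⊕0⊕0⊕1⊕1⊕0⊕0⊕1⊕0⊕1 = 0
s2 (pos 2,3,6,7,10,11,14,15,18,19,22,23,26,27,30,31): 0⊕1⊕0⊕1⊕0⊕1⊕0⊕0⊕0⊕1⊕1⊕0⊕0⊕1⊕1⊕1 = 0
s4 (pos 4,5,6,7,12,13,14,15,20,21,22,23,28,29,30,31): 0⊕1⊕0⊕1⊕0⊕1⊕0⊕0⊕0⊕1⊕1⊕0⊕1⊕0⊕1⊕1 = 0
s8 (pos 8,9,10,11,12,13,14,15,24,25,26,27,28,29,30,31): 1⊕0⊕0⊕1⊕0⊕1⊕0⊕0⊕1⊕0⊕0⊕1⊕1⊕0⊕1⊕1 = 0
s16 (pos 16,17,18,19,20,21,22,23,24,25,26,27,28,29,30,31): 0⊕0⊕0⊕1⊕0⊕1⊕1⊕0⊕1⊕0⊕0⊕1⊕1⊕0⊕1⊕1 = 0
Syndrome s16…s1 = 00000 → no error.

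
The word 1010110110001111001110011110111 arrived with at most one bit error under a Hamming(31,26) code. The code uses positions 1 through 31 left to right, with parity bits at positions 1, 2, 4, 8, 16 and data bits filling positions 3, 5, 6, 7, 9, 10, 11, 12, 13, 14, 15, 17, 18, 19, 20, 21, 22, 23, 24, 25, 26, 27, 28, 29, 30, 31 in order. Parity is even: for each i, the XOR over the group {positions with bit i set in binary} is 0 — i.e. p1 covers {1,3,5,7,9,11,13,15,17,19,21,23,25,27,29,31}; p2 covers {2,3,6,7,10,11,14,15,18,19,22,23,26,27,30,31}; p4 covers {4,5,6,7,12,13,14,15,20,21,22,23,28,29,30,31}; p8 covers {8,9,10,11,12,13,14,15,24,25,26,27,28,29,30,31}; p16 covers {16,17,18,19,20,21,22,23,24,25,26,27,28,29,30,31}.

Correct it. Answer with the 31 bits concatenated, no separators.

s1 (pos 1,3,5,7,9,11,13,15,17,19,21,23,25,27,29,31): 1⊕1⊕1⊕0⊕1⊕0⊕1⊕1⊕0⊕1⊕1⊕0⊕1⊕1⊕1⊕1 = 0
s2 (pos 2,3,6,7,10,11,14,15,18,19,22,23,26,27,30,31): 0⊕1⊕1⊕0⊕0⊕0⊕1⊕1⊕0⊕1⊕0⊕0⊕1⊕1⊕1⊕1 = 1
s4 (pos 4,5,6,7,12,13,14,15,20,21,22,23,28,29,30,31): 0⊕1⊕1⊕0⊕0⊕1⊕1⊕1⊕1⊕1⊕0⊕0⊕0⊕1⊕1⊕1 = 0
s8 (pos 8,9,10,11,12,13,14,15,24,25,26,27,28,29,30,31): 1⊕1⊕0⊕0⊕0⊕1⊕1⊕1⊕1⊕1⊕1⊕1⊕0⊕1⊕1⊕1 = 0
s16 (pos 16,17,18,19,20,21,22,23,24,25,26,27,28,29,30,31): 1⊕0⊕0⊕1⊕1⊕1⊕0⊕0⊕1⊕1⊕1⊕1⊕0⊕1⊕1⊕1 = 1
Syndrome s16…s1 = 10010 → error at position 18.
Flip position 18: 1010110110001111001110011110111 → 1010110110001111011110011110111

1010110110001111011110011110111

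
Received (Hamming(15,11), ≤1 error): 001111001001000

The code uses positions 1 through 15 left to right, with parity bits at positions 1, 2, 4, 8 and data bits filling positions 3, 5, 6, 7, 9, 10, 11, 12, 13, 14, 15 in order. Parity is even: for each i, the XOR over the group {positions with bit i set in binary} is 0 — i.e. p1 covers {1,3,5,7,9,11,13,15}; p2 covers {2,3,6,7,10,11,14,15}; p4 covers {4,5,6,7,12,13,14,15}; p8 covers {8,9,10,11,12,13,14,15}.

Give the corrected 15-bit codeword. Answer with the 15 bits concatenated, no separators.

s1 (pos 1,3,5,7,9,11,13,15): 0⊕1⊕1⊕0⊕1⊕0⊕0⊕0 = 1
s2 (pos 2,3,6,7,10,11,14,15): 0⊕1⊕1⊕0⊕0⊕0⊕0⊕0 = 0
s4 (pos 4,5,6,7,12,13,14,15): 1⊕1⊕1⊕0⊕1⊕0⊕0⊕0 = 0
s8 (pos 8,9,10,11,12,13,14,15): 0⊕1⊕0⊕0⊕1⊕0⊕0⊕0 = 0
Syndrome s8…s1 = 0001 → error at position 1.
Flip position 1: 001111001001000 → 101111001001000

101111001001000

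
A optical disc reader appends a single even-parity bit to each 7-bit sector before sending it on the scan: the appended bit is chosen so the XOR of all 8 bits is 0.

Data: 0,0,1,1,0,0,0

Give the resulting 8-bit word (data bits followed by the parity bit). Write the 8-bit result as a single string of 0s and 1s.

XOR of the 7 data bits: 0⊕0⊕1⊕1⊕0⊕0⊕0 = 0
Parity bit = 0 (so all 8 bits XOR to 0).

00110000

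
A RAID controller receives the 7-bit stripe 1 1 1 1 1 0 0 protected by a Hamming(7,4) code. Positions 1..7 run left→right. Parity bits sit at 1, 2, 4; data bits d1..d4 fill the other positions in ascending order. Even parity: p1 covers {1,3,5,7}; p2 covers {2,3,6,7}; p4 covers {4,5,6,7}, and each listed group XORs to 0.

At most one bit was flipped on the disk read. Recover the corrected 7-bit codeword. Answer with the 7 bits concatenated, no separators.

0111100

s1 (pos 1,3,5,7): 1⊕1⊕1⊕0 = 1
s2 (pos 2,3,6,7): 1⊕1⊕0⊕0 = 0
s4 (pos 4,5,6,7): 1⊕1⊕0⊕0 = 0
Syndrome s4…s1 = 001 → error at position 1.
Flip position 1: 1111100 → 0111100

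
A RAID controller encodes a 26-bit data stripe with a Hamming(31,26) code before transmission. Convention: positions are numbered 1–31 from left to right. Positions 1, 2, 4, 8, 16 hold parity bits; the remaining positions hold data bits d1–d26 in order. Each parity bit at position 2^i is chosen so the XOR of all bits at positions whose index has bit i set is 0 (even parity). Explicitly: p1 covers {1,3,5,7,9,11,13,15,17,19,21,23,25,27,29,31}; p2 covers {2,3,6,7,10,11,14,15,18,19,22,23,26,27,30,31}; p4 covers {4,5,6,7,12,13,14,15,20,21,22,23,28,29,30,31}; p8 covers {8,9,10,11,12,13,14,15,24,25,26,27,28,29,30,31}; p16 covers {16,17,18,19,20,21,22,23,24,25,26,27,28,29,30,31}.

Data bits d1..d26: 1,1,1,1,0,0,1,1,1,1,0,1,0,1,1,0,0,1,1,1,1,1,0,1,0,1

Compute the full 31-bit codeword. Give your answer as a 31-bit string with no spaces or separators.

Place data at non-parity positions: p1 p2 1 p4 1 1 1 p8 0 0 1 1 1 1 0 p16 1 0 1 1 0 0 1 1 1 1 1 0 1 0 1
p1 (pos 1,3,5,7,9,11,13,15,17,19,21,23,25,27,29,31): XOR of data positions = 1⊕1⊕1⊕0⊕1⊕1⊕0⊕1⊕1⊕0⊕1⊕1⊕1⊕1⊕1 = 0
p2 (pos 2,3,6,7,10,11,14,15,18,19,22,23,26,27,30,31): XOR of data positions = 1⊕1⊕1⊕0⊕1⊕1⊕0⊕0⊕1⊕0⊕1⊕1⊕1⊕0⊕1 = 0
p4 (pos 4,5,6,7,12,13,14,15,20,21,22,23,28,29,30,31): XOR of data positions = 1⊕1⊕1⊕1⊕1⊕1⊕0⊕1⊕0⊕0⊕1⊕0⊕1⊕0⊕1 = 0
p8 (pos 8,9,10,11,12,13,14,15,24,25,26,27,28,29,30,31): XOR of data positions = 0⊕0⊕1⊕1⊕1⊕1⊕0⊕1⊕1⊕1⊕1⊕0⊕1⊕0⊕1 = 0
p16 (pos 16,17,18,19,20,21,22,23,24,25,26,27,28,29,30,31): XOR of data positions = 1⊕0⊕1⊕1⊕0⊕0⊕1⊕1⊕1⊕1⊕1⊕0⊕1⊕0⊕1 = 0
Codeword: 0010111000111100101100111110101

0010111000111100101100111110101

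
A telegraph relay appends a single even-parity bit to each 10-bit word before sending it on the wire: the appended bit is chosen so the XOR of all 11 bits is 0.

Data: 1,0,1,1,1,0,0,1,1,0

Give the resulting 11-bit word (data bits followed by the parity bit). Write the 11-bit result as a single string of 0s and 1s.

10111001100

XOR of the 10 data bits: 1⊕0⊕1⊕1⊕1⊕0⊕0⊕1⊕1⊕0 = 0
Parity bit = 0 (so all 11 bits XOR to 0).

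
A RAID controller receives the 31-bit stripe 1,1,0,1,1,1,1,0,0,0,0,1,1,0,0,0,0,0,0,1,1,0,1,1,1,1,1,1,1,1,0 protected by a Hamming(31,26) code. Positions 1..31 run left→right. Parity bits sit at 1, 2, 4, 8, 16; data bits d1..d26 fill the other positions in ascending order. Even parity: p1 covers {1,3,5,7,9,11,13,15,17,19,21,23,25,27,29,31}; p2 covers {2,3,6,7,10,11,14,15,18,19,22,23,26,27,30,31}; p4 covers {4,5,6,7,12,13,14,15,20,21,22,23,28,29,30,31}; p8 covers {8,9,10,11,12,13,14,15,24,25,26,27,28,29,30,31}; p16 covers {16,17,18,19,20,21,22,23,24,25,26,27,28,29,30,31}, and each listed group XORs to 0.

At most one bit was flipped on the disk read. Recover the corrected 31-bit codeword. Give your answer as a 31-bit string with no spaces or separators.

1101111000111000000110111111110

s1 (pos 1,3,5,7,9,11,13,15,17,19,21,23,25,27,29,31): 1⊕0⊕1⊕1⊕0⊕0⊕1⊕0⊕0⊕0⊕1⊕1⊕1⊕1⊕1⊕0 = 1
s2 (pos 2,3,6,7,10,11,14,15,18,19,22,23,26,27,30,31): 1⊕0⊕1⊕1⊕0⊕0⊕0⊕0⊕0⊕0⊕0⊕1⊕1⊕1⊕1⊕0 = 1
s4 (pos 4,5,6,7,12,13,14,15,20,21,22,23,28,29,30,31): 1⊕1⊕1⊕1⊕1⊕1⊕0⊕0⊕1⊕1⊕0⊕1⊕1⊕1⊕1⊕0 = 0
s8 (pos 8,9,10,11,12,13,14,15,24,25,26,27,28,29,30,31): 0⊕0⊕0⊕0⊕1⊕1⊕0⊕0⊕1⊕1⊕1⊕1⊕1⊕1⊕1⊕0 = 1
s16 (pos 16,17,18,19,20,21,22,23,24,25,26,27,28,29,30,31): 0⊕0⊕0⊕0⊕1⊕1⊕0⊕1⊕1⊕1⊕1⊕1⊕1⊕1⊕1⊕0 = 0
Syndrome s16…s1 = 01011 → error at position 11.
Flip position 11: 1101111000011000000110111111110 → 1101111000111000000110111111110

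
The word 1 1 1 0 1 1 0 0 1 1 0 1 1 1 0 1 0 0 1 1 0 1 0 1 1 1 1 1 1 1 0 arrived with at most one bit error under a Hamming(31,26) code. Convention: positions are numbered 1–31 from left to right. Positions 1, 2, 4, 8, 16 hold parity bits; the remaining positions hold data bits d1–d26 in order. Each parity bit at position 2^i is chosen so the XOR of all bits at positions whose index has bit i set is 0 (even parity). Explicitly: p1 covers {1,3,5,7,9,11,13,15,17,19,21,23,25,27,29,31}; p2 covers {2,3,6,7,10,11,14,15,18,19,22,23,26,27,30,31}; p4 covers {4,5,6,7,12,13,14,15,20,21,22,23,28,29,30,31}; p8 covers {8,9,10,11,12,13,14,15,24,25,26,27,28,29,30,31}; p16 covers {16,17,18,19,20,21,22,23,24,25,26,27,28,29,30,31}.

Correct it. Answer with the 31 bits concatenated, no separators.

1110110011011101101101011111110

s1 (pos 1,3,5,7,9,11,13,15,17,19,21,23,25,27,29,31): 1⊕1⊕1⊕0⊕1⊕0⊕1⊕0⊕0⊕1⊕0⊕0⊕1⊕1⊕1⊕0 = 1
s2 (pos 2,3,6,7,10,11,14,15,18,19,22,23,26,27,30,31): 1⊕1⊕1⊕0⊕1⊕0⊕1⊕0⊕0⊕1⊕1⊕0⊕1⊕1⊕1⊕0 = 0
s4 (pos 4,5,6,7,12,13,14,15,20,21,22,23,28,29,30,31): 0⊕1⊕1⊕0⊕1⊕1⊕1⊕0⊕1⊕0⊕1⊕0⊕1⊕1⊕1⊕0 = 0
s8 (pos 8,9,10,11,12,13,14,15,24,25,26,27,28,29,30,31): 0⊕1⊕1⊕0⊕1⊕1⊕1⊕0⊕1⊕1⊕1⊕1⊕1⊕1⊕1⊕0 = 0
s16 (pos 16,17,18,19,20,21,22,23,24,25,26,27,28,29,30,31): 1⊕0⊕0⊕1⊕1⊕0⊕1⊕0⊕1⊕1⊕1⊕1⊕1⊕1⊕1⊕0 = 1
Syndrome s16…s1 = 10001 → error at position 17.
Flip position 17: 1110110011011101001101011111110 → 1110110011011101101101011111110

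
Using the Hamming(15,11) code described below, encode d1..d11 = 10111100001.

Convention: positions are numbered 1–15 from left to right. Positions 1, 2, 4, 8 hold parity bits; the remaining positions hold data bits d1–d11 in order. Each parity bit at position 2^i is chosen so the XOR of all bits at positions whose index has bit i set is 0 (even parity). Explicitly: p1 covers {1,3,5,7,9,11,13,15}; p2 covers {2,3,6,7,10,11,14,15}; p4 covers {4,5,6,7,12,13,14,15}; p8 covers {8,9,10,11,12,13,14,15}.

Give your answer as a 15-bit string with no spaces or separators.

Place data at non-parity positions: p1 p2 1 p4 0 1 1 p8 1 1 0 0 0 0 1
p1 (pos 1,3,5,7,9,11,13,15): XOR of data positions = 1⊕0⊕1⊕1⊕0⊕0⊕1 = 0
p2 (pos 2,3,6,7,10,11,14,15): XOR of data positions = 1⊕1⊕1⊕1⊕0⊕0⊕1 = 1
p4 (pos 4,5,6,7,12,13,14,15): XOR of data positions = 0⊕1⊕1⊕0⊕0⊕0⊕1 = 1
p8 (pos 8,9,10,11,12,13,14,15): XOR of data positions = 1⊕1⊕0⊕0⊕0⊕0⊕1 = 1
Codeword: 011101111100001

011101111100001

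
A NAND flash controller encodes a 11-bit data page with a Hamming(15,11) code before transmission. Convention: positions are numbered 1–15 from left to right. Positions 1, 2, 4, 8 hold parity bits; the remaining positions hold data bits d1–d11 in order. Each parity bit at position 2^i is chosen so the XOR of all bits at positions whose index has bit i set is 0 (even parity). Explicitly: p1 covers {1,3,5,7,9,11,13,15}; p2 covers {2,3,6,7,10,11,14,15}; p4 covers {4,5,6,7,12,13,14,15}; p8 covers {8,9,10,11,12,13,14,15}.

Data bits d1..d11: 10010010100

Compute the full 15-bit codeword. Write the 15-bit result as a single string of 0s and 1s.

Place data at non-parity positions: p1 p2 1 p4 0 0 1 p8 0 0 1 0 1 0 0
p1 (pos 1,3,5,7,9,11,13,15): XOR of data positions = 1⊕0⊕1⊕0⊕1⊕1⊕0 = 0
p2 (pos 2,3,6,7,10,11,14,15): XOR of data positions = 1⊕0⊕1⊕0⊕1⊕0⊕0 = 1
p4 (pos 4,5,6,7,12,13,14,15): XOR of data positions = 0⊕0⊕1⊕0⊕1⊕0⊕0 = 0
p8 (pos 8,9,10,11,12,13,14,15): XOR of data positions = 0⊕0⊕1⊕0⊕1⊕0⊕0 = 0
Codeword: 011000100010100

011000100010100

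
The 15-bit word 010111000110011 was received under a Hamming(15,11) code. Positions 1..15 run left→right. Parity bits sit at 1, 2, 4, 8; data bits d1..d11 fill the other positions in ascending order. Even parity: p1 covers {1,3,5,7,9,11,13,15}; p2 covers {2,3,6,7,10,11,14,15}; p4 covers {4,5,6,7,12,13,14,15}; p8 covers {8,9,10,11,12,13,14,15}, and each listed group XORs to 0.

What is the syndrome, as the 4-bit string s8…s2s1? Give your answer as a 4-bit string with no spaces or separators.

0101

s1 (pos 1,3,5,7,9,11,13,15): 0⊕0⊕1⊕0⊕0⊕1⊕0⊕1 = 1
s2 (pos 2,3,6,7,10,11,14,15): 1⊕0⊕1⊕0⊕1⊕1⊕1⊕1 = 0
s4 (pos 4,5,6,7,12,13,14,15): 1⊕1⊕1⊕0⊕0⊕0⊕1⊕1 = 1
s8 (pos 8,9,10,11,12,13,14,15): 0⊕0⊕1⊕1⊕0⊕0⊕1⊕1 = 0
Syndrome s8…s1 = 0101 → error at position 5.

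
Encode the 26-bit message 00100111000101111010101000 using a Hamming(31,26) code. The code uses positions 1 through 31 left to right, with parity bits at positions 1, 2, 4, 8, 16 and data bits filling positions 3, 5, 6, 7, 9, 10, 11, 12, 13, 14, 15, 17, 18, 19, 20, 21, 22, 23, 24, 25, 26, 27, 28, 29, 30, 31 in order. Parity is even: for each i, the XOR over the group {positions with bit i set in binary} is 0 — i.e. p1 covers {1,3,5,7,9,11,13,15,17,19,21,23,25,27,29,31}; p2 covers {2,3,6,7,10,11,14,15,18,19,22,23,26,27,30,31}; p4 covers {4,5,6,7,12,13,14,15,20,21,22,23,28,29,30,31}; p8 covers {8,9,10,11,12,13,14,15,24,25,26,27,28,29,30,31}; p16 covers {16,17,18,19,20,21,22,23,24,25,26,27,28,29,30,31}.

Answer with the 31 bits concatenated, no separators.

Place data at non-parity positions: p1 p2 0 p4 0 1 0 p8 0 1 1 1 0 0 0 p16 1 0 1 1 1 1 0 1 0 1 0 1 0 0 0
p1 (pos 1,3,5,7,9,11,13,15,17,19,21,23,25,27,29,31): XOR of data positions = 0⊕0⊕0⊕0⊕1⊕0⊕0⊕1⊕1⊕1⊕0⊕0⊕0⊕0⊕0 = 0
p2 (pos 2,3,6,7,10,11,14,15,18,19,22,23,26,27,30,31): XOR of data positions = 0⊕1⊕0⊕1⊕1⊕0⊕0⊕0⊕1⊕1⊕0⊕1⊕0⊕0⊕0 = 0
p4 (pos 4,5,6,7,12,13,14,15,20,21,22,23,28,29,30,31): XOR of data positions = 0⊕1⊕0⊕1⊕0⊕0⊕0⊕1⊕1⊕1⊕0⊕1⊕0⊕0⊕0 = 0
p8 (pos 8,9,10,11,12,13,14,15,24,25,26,27,28,29,30,31): XOR of data positions = 0⊕1⊕1⊕1⊕0⊕0⊕0⊕1⊕0⊕1⊕0⊕1⊕0⊕0⊕0 = 0
p16 (pos 16,17,18,19,20,21,22,23,24,25,26,27,28,29,30,31): XOR of data positions = 1⊕0⊕1⊕1⊕1⊕1⊕0⊕1⊕0⊕1⊕0⊕1⊕0⊕0⊕0 = 0
Codeword: 0000010001110000101111010101000

0000010001110000101111010101000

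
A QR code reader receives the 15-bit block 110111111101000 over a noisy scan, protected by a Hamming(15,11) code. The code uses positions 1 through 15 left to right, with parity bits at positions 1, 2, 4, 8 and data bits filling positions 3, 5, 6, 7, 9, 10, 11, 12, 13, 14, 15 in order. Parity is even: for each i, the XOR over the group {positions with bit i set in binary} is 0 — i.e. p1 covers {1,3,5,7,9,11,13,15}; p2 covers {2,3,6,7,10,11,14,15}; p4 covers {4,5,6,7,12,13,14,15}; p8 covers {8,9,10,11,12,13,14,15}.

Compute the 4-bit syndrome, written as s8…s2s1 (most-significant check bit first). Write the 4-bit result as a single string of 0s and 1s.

0100

s1 (pos 1,3,5,7,9,11,13,15): 1⊕0⊕1⊕1⊕1⊕0⊕0⊕0 = 0
s2 (pos 2,3,6,7,10,11,14,15): 1⊕0⊕1⊕1⊕1⊕0⊕0⊕0 = 0
s4 (pos 4,5,6,7,12,13,14,15): 1⊕1⊕1⊕1⊕1⊕0⊕0⊕0 = 1
s8 (pos 8,9,10,11,12,13,14,15): 1⊕1⊕1⊕0⊕1⊕0⊕0⊕0 = 0
Syndrome s8…s1 = 0100 → error at position 4.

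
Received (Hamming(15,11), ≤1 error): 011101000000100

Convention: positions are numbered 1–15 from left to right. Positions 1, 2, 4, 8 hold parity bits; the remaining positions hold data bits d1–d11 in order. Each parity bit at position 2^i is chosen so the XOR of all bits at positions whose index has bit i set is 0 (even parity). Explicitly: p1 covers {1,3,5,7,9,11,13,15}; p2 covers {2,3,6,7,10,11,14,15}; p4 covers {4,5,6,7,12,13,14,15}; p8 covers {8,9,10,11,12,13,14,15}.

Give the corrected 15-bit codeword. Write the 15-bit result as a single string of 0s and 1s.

011101000000110

s1 (pos 1,3,5,7,9,11,13,15): 0⊕1⊕0⊕0⊕0⊕0⊕1⊕0 = 0
s2 (pos 2,3,6,7,10,11,14,15): 1⊕1⊕1⊕0⊕0⊕0⊕0⊕0 = 1
s4 (pos 4,5,6,7,12,13,14,15): 1⊕0⊕1⊕0⊕0⊕1⊕0⊕0 = 1
s8 (pos 8,9,10,11,12,13,14,15): 0⊕0⊕0⊕0⊕0⊕1⊕0⊕0 = 1
Syndrome s8…s1 = 1110 → error at position 14.
Flip position 14: 011101000000100 → 011101000000110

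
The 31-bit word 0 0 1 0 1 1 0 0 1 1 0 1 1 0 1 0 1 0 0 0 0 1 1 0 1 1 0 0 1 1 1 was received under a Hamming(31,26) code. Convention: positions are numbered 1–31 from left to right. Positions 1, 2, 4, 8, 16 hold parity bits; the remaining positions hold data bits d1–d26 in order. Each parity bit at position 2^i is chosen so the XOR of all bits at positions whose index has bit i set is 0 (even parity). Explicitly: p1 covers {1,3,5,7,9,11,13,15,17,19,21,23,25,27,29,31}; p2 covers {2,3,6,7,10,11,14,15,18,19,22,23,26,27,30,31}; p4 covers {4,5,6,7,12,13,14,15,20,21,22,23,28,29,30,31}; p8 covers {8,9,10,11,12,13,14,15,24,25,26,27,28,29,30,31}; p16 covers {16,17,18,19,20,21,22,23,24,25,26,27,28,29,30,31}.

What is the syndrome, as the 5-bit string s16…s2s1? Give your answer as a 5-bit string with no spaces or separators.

00010

s1 (pos 1,3,5,7,9,11,13,15,17,19,21,23,25,27,29,31): 0⊕1⊕1⊕0⊕1⊕0⊕1⊕1⊕1⊕0⊕0⊕1⊕1⊕0⊕1⊕1 = 0
s2 (pos 2,3,6,7,10,11,14,15,18,19,22,23,26,27,30,31): 0⊕1⊕1⊕0⊕1⊕0⊕0⊕1⊕0⊕0⊕1⊕1⊕1⊕0⊕1⊕1 = 1
s4 (pos 4,5,6,7,12,13,14,15,20,21,22,23,28,29,30,31): 0⊕1⊕1⊕0⊕1⊕1⊕0⊕1⊕0⊕0⊕1⊕1⊕0⊕1⊕1⊕1 = 0
s8 (pos 8,9,10,11,12,13,14,15,24,25,26,27,28,29,30,31): 0⊕1⊕1⊕0⊕1⊕1⊕0⊕1⊕0⊕1⊕1⊕0⊕0⊕1⊕1⊕1 = 0
s16 (pos 16,17,18,19,20,21,22,23,24,25,26,27,28,29,30,31): 0⊕1⊕0⊕0⊕0⊕0⊕1⊕1⊕0⊕1⊕1⊕0⊕0⊕1⊕1⊕1 = 0
Syndrome s16…s1 = 00010 → error at position 2.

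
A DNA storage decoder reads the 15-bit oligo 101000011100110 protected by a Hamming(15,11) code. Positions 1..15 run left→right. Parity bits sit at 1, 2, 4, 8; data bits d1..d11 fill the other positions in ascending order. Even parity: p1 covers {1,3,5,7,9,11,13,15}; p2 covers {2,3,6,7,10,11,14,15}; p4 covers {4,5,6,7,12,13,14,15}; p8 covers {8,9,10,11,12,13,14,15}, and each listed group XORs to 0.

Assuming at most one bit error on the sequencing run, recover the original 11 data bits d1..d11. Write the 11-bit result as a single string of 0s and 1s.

10001000110

s1 (pos 1,3,5,7,9,11,13,15): 1⊕1⊕0⊕0⊕1⊕0⊕1⊕0 = 0
s2 (pos 2,3,6,7,10,11,14,15): 0⊕1⊕0⊕0⊕1⊕0⊕1⊕0 = 1
s4 (pos 4,5,6,7,12,13,14,15): 0⊕0⊕0⊕0⊕0⊕1⊕1⊕0 = 0
s8 (pos 8,9,10,11,12,13,14,15): 1⊕1⊕1⊕0⊕0⊕1⊕1⊕0 = 1
Syndrome s8…s1 = 1010 → error at position 10.
Flip position 10: 101000011100110 → 101000011000110
Read data bits from positions 3,5,6,7,9,10,11,12,13,14,15: 10001000110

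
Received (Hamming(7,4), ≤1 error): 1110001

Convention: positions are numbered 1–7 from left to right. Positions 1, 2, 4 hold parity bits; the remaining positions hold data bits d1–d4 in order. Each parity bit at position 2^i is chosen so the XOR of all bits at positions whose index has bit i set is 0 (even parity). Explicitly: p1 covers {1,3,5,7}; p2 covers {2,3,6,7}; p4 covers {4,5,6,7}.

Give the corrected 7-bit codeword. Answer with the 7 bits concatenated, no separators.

1110000

s1 (pos 1,3,5,7): 1⊕1⊕0⊕1 = 1
s2 (pos 2,3,6,7): 1⊕1⊕0⊕1 = 1
s4 (pos 4,5,6,7): 0⊕0⊕0⊕1 = 1
Syndrome s4…s1 = 111 → error at position 7.
Flip position 7: 1110001 → 1110000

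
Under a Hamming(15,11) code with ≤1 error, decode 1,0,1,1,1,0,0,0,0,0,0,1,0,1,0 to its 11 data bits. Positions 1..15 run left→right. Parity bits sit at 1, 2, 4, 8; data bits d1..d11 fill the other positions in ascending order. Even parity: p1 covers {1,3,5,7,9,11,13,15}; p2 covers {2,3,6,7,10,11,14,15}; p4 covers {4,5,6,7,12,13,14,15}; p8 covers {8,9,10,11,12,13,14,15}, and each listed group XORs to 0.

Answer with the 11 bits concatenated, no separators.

s1 (pos 1,3,5,7,9,11,13,15): 1⊕1⊕1⊕0⊕0⊕0⊕0⊕0 = 1
s2 (pos 2,3,6,7,10,11,14,15): 0⊕1⊕0⊕0⊕0⊕0⊕1⊕0 = 0
s4 (pos 4,5,6,7,12,13,14,15): 1⊕1⊕0⊕0⊕1⊕0⊕1⊕0 = 0
s8 (pos 8,9,10,11,12,13,14,15): 0⊕0⊕0⊕0⊕1⊕0⊕1⊕0 = 0
Syndrome s8…s1 = 0001 → error at position 1.
Flip position 1: 101110000001010 → 001110000001010
Read data bits from positions 3,5,6,7,9,10,11,12,13,14,15: 11000001010

11000001010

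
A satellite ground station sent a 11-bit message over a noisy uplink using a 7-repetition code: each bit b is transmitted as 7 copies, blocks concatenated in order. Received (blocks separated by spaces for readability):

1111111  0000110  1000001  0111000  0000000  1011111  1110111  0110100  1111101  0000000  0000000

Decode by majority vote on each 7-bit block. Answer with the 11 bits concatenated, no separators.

10000110100

Block 1 (1111111): 7 ones → 1
Block 2 (0000110): 2 ones → 0
Block 3 (1000001): 2 ones → 0
Block 4 (0111000): 3 ones → 0
Block 5 (0000000): 0 ones → 0
Block 6 (1011111): 6 ones → 1
Block 7 (1110111): 6 ones → 1
Block 8 (0110100): 3 ones → 0
Block 9 (1111101): 6 ones → 1
Block 10 (0000000): 0 ones → 0
Block 11 (0000000): 0 ones → 0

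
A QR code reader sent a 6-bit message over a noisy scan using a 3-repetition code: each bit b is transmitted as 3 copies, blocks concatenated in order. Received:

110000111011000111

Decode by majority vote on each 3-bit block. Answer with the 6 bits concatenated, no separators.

101101

Block 1 (110): 2 ones → 1
Block 2 (000): 0 ones → 0
Block 3 (111): 3 ones → 1
Block 4 (011): 2 ones → 1
Block 5 (000): 0 ones → 0
Block 6 (111): 3 ones → 1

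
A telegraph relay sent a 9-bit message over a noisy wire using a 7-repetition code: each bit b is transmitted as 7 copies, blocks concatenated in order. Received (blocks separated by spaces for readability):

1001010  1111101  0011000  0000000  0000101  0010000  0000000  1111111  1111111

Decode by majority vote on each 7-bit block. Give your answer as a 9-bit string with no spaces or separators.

Block 1 (1001010): 3 ones → 0
Block 2 (1111101): 6 ones → 1
Block 3 (0011000): 2 ones → 0
Block 4 (0000000): 0 ones → 0
Block 5 (0000101): 2 ones → 0
Block 6 (0010000): 1 one → 0
Block 7 (0000000): 0 ones → 0
Block 8 (1111111): 7 ones → 1
Block 9 (1111111): 7 ones → 1

010000011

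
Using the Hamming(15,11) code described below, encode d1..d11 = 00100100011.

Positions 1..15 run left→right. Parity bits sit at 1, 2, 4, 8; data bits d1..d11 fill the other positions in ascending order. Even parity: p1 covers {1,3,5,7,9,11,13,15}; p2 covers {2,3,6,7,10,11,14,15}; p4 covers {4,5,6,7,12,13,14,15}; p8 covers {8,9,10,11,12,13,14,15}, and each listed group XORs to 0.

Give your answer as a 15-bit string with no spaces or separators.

Place data at non-parity positions: p1 p2 0 p4 0 1 0 p8 0 1 0 0 0 1 1
p1 (pos 1,3,5,7,9,11,13,15): XOR of data positions = 0⊕0⊕0⊕0⊕0⊕0⊕1 = 1
p2 (pos 2,3,6,7,10,11,14,15): XOR of data positions = 0⊕1⊕0⊕1⊕0⊕1⊕1 = 0
p4 (pos 4,5,6,7,12,13,14,15): XOR of data positions = 0⊕1⊕0⊕0⊕0⊕1⊕1 = 1
p8 (pos 8,9,10,11,12,13,14,15): XOR of data positions = 0⊕1⊕0⊕0⊕0⊕1⊕1 = 1
Codeword: 100101010100011

100101010100011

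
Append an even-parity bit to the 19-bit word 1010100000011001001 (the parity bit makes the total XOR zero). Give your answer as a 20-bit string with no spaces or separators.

10101000000110010011

XOR of the 19 data bits: 1⊕0⊕1⊕0⊕1⊕0⊕0⊕0⊕0⊕0⊕0⊕1⊕1⊕0⊕0⊕1⊕0⊕0⊕1 = 1
Parity bit = 1 (so all 20 bits XOR to 0).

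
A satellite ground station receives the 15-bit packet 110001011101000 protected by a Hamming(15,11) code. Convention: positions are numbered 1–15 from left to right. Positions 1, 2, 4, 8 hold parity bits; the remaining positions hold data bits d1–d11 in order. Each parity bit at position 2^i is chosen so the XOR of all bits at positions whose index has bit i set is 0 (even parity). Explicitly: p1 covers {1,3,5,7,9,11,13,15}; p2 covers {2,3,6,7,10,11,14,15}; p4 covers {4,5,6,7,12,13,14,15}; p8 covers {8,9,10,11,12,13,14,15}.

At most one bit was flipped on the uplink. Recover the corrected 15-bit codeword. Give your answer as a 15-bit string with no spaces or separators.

100001011101000

s1 (pos 1,3,5,7,9,11,13,15): 1⊕0⊕0⊕0⊕1⊕0⊕0⊕0 = 0
s2 (pos 2,3,6,7,10,11,14,15): 1⊕0⊕1⊕0⊕1⊕0⊕0⊕0 = 1
s4 (pos 4,5,6,7,12,13,14,15): 0⊕0⊕1⊕0⊕1⊕0⊕0⊕0 = 0
s8 (pos 8,9,10,11,12,13,14,15): 1⊕1⊕1⊕0⊕1⊕0⊕0⊕0 = 0
Syndrome s8…s1 = 0010 → error at position 2.
Flip position 2: 110001011101000 → 100001011101000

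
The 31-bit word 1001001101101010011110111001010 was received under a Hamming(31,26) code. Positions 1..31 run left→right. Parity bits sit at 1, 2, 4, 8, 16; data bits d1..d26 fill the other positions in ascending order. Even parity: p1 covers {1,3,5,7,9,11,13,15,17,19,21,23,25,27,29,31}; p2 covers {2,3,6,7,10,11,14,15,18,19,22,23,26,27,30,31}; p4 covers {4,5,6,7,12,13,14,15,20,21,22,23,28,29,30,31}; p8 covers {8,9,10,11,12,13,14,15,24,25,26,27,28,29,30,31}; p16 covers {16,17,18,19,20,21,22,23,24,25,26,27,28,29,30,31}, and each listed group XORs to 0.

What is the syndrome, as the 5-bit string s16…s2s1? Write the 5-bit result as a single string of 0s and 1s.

s1 (pos 1,3,5,7,9,11,13,15,17,19,21,23,25,27,29,31): 1⊕0⊕0⊕1⊕0⊕1⊕1⊕1⊕0⊕1⊕1⊕1⊕1⊕0⊕0⊕0 = 1
s2 (pos 2,3,6,7,10,11,14,15,18,19,22,23,26,27,30,31): 0⊕0⊕0⊕1⊕1⊕1⊕0⊕1⊕1⊕1⊕0⊕1⊕0⊕0⊕1⊕0 = 0
s4 (pos 4,5,6,7,12,13,14,15,20,21,22,23,28,29,30,31): 1⊕0⊕0⊕1⊕0⊕1⊕0⊕1⊕1⊕1⊕0⊕1⊕1⊕0⊕1⊕0 = 1
s8 (pos 8,9,10,11,12,13,14,15,24,25,26,27,28,29,30,31): 1⊕0⊕1⊕1⊕0⊕1⊕0⊕1⊕1⊕1⊕0⊕0⊕1⊕0⊕1⊕0 = 1
s16 (pos 16,17,18,19,20,21,22,23,24,25,26,27,28,29,30,31): 0⊕0⊕1⊕1⊕1⊕1⊕0⊕1⊕1⊕1⊕0⊕0⊕1⊕0⊕1⊕0 = 1
Syndrome s16…s1 = 11101 → error at position 29.

11101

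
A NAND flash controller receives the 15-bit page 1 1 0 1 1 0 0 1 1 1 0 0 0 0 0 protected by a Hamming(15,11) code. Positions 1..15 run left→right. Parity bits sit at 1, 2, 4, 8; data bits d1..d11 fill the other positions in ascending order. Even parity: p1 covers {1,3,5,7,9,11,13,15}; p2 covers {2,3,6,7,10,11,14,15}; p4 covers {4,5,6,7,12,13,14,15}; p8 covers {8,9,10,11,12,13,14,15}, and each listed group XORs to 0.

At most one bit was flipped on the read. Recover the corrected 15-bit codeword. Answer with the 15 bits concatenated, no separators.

s1 (pos 1,3,5,7,9,11,13,15): 1⊕0⊕1⊕0⊕1⊕0⊕0⊕0 = 1
s2 (pos 2,3,6,7,10,11,14,15): 1⊕0⊕0⊕0⊕1⊕0⊕0⊕0 = 0
s4 (pos 4,5,6,7,12,13,14,15): 1⊕1⊕0⊕0⊕0⊕0⊕0⊕0 = 0
s8 (pos 8,9,10,11,12,13,14,15): 1⊕1⊕1⊕0⊕0⊕0⊕0⊕0 = 1
Syndrome s8…s1 = 1001 → error at position 9.
Flip position 9: 110110011100000 → 110110010100000

110110010100000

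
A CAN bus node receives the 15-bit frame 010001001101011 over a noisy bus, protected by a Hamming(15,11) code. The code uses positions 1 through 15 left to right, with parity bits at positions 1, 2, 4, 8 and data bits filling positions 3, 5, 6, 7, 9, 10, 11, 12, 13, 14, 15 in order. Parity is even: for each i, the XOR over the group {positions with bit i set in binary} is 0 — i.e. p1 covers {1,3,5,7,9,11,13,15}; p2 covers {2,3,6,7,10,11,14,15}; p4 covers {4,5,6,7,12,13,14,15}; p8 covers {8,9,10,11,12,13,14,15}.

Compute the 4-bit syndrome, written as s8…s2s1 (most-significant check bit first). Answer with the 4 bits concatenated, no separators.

s1 (pos 1,3,5,7,9,11,13,15): 0⊕0⊕0⊕0⊕1⊕0⊕0⊕1 = 0
s2 (pos 2,3,6,7,10,11,14,15): 1⊕0⊕1⊕0⊕1⊕0⊕1⊕1 = 1
s4 (pos 4,5,6,7,12,13,14,15): 0⊕0⊕1⊕0⊕1⊕0⊕1⊕1 = 0
s8 (pos 8,9,10,11,12,13,14,15): 0⊕1⊕1⊕0⊕1⊕0⊕1⊕1 = 1
Syndrome s8…s1 = 1010 → error at position 10.

1010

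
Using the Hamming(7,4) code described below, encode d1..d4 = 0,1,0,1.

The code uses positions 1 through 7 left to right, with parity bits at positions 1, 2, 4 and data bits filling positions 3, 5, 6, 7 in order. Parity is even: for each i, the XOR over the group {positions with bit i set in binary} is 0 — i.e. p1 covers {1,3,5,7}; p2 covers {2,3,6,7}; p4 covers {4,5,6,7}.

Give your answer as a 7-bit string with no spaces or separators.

Place data at non-parity positions: p1 p2 0 p4 1 0 1
p1 (pos 1,3,5,7): XOR of data positions = 0⊕1⊕1 = 0
p2 (pos 2,3,6,7): XOR of data positions = 0⊕0⊕1 = 1
p4 (pos 4,5,6,7): XOR of data positions = 1⊕0⊕1 = 0
Codeword: 0100101

0100101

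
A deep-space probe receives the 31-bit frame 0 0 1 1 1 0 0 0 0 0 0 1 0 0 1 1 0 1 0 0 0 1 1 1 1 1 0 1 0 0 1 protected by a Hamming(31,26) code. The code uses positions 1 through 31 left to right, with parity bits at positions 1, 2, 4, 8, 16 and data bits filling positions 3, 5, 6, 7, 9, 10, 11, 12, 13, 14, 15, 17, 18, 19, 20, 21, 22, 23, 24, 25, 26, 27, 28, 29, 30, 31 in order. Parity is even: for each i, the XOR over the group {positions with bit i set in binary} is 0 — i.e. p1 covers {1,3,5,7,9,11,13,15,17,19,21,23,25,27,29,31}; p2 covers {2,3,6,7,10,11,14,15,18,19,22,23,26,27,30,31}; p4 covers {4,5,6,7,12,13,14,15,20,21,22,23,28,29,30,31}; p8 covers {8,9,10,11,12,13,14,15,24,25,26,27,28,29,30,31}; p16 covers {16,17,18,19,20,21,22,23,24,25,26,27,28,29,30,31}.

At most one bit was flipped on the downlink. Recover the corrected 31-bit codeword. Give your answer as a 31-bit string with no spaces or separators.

s1 (pos 1,3,5,7,9,11,13,15,17,19,21,23,25,27,29,31): 0⊕1⊕1⊕0⊕0⊕0⊕0⊕1⊕0⊕0⊕0⊕1⊕1⊕0⊕0⊕1 = 0
s2 (pos 2,3,6,7,10,11,14,15,18,19,22,23,26,27,30,31): 0⊕1⊕0⊕0⊕0⊕0⊕0⊕1⊕1⊕0⊕1⊕1⊕1⊕0⊕0⊕1 = 1
s4 (pos 4,5,6,7,12,13,14,15,20,21,22,23,28,29,30,31): 1⊕1⊕0⊕0⊕1⊕0⊕0⊕1⊕0⊕0⊕1⊕1⊕1⊕0⊕0⊕1 = 0
s8 (pos 8,9,10,11,12,13,14,15,24,25,26,27,28,29,30,31): 0⊕0⊕0⊕0⊕1⊕0⊕0⊕1⊕1⊕1⊕1⊕0⊕1⊕0⊕0⊕1 = 1
s16 (pos 16,17,18,19,20,21,22,23,24,25,26,27,28,29,30,31): 1⊕0⊕1⊕0⊕0⊕0⊕1⊕1⊕1⊕1⊕1⊕0⊕1⊕0⊕0⊕1 = 1
Syndrome s16…s1 = 11010 → error at position 26.
Flip position 26: 0011100000010011010001111101001 → 0011100000010011010001111001001

0011100000010011010001111001001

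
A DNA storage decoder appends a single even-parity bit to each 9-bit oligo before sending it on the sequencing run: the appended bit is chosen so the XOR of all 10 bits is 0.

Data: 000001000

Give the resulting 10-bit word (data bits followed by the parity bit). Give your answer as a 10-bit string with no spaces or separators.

0000010001

XOR of the 9 data bits: 0⊕0⊕0⊕0⊕0⊕1⊕0⊕0⊕0 = 1
Parity bit = 1 (so all 10 bits XOR to 0).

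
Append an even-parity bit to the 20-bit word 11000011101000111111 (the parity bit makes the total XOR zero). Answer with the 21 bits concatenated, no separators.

110000111010001111110

XOR of the 20 data bits: 1⊕1⊕0⊕0⊕0⊕0⊕1⊕1⊕1⊕0⊕1⊕0⊕0⊕0⊕1⊕1⊕1⊕1⊕1⊕1 = 0
Parity bit = 0 (so all 21 bits XOR to 0).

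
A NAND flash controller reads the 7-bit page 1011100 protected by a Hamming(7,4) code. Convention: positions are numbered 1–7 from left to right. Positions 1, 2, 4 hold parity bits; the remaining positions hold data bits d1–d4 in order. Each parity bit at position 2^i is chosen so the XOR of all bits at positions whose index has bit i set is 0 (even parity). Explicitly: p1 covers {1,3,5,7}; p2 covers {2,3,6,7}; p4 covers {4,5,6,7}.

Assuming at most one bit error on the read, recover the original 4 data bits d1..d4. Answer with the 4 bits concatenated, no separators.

s1 (pos 1,3,5,7): 1⊕1⊕1⊕0 = 1
s2 (pos 2,3,6,7): 0⊕1⊕0⊕0 = 1
s4 (pos 4,5,6,7): 1⊕1⊕0⊕0 = 0
Syndrome s4…s1 = 011 → error at position 3.
Flip position 3: 1011100 → 1001100
Read data bits from positions 3,5,6,7: 0100

0100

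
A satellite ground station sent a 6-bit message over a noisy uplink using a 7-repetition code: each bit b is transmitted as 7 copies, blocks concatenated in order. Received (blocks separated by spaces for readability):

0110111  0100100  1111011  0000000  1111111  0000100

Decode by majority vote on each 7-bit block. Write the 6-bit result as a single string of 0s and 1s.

Block 1 (0110111): 5 ones → 1
Block 2 (0100100): 2 ones → 0
Block 3 (1111011): 6 ones → 1
Block 4 (0000000): 0 ones → 0
Block 5 (1111111): 7 ones → 1
Block 6 (0000100): 1 one → 0

101010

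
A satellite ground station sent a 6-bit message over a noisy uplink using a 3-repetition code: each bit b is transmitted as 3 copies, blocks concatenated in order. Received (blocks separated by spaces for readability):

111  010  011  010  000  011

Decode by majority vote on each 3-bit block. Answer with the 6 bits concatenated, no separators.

101001

Block 1 (111): 3 ones → 1
Block 2 (010): 1 one → 0
Block 3 (011): 2 ones → 1
Block 4 (010): 1 one → 0
Block 5 (000): 0 ones → 0
Block 6 (011): 2 ones → 1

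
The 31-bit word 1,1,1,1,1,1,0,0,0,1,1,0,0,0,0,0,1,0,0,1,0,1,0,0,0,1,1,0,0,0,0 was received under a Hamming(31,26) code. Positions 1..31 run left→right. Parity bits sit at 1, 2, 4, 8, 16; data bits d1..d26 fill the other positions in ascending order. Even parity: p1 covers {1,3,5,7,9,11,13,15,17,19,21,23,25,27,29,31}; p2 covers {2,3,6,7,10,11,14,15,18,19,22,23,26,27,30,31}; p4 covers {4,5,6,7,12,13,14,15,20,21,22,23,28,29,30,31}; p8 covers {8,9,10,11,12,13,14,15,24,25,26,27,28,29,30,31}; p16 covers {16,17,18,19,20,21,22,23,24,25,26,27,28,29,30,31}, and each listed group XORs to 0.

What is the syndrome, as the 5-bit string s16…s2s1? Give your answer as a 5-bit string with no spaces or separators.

10100

s1 (pos 1,3,5,7,9,11,13,15,17,19,21,23,25,27,29,31): 1⊕1⊕1⊕0⊕0⊕1⊕0⊕0⊕1⊕0⊕0⊕0⊕0⊕1⊕0⊕0 = 0
s2 (pos 2,3,6,7,10,11,14,15,18,19,22,23,26,27,30,31): 1⊕1⊕1⊕0⊕1⊕1⊕0⊕0⊕0⊕0⊕1⊕0⊕1⊕1⊕0⊕0 = 0
s4 (pos 4,5,6,7,12,13,14,15,20,21,22,23,28,29,30,31): 1⊕1⊕1⊕0⊕0⊕0⊕0⊕0⊕1⊕0⊕1⊕0⊕0⊕0⊕0⊕0 = 1
s8 (pos 8,9,10,11,12,13,14,15,24,25,26,27,28,29,30,31): 0⊕0⊕1⊕1⊕0⊕0⊕0⊕0⊕0⊕0⊕1⊕1⊕0⊕0⊕0⊕0 = 0
s16 (pos 16,17,18,19,20,21,22,23,24,25,26,27,28,29,30,31): 0⊕1⊕0⊕0⊕1⊕0⊕1⊕0⊕0⊕0⊕1⊕1⊕0⊕0⊕0⊕0 = 1
Syndrome s16…s1 = 10100 → error at position 20.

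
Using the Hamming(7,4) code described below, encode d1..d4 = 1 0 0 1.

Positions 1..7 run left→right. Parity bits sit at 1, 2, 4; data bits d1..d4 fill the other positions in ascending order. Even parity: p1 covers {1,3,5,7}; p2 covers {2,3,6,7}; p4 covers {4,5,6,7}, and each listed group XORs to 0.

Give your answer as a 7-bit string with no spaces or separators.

Place data at non-parity positions: p1 p2 1 p4 0 0 1
p1 (pos 1,3,5,7): XOR of data positions = 1⊕0⊕1 = 0
p2 (pos 2,3,6,7): XOR of data positions = 1⊕0⊕1 = 0
p4 (pos 4,5,6,7): XOR of data positions = 0⊕0⊕1 = 1
Codeword: 0011001

0011001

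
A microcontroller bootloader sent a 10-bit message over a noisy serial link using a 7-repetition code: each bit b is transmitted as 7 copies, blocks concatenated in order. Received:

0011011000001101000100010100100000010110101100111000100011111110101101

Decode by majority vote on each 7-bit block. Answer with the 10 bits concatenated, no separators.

1000011011

Block 1 (0011011): 4 ones → 1
Block 2 (0000011): 2 ones → 0
Block 3 (0100010): 2 ones → 0
Block 4 (0010100): 2 ones → 0
Block 5 (1000000): 1 one → 0
Block 6 (1011010): 4 ones → 1
Block 7 (1100111): 5 ones → 1
Block 8 (0001000): 1 one → 0
Block 9 (1111111): 7 ones → 1
Block 10 (0101101): 4 ones → 1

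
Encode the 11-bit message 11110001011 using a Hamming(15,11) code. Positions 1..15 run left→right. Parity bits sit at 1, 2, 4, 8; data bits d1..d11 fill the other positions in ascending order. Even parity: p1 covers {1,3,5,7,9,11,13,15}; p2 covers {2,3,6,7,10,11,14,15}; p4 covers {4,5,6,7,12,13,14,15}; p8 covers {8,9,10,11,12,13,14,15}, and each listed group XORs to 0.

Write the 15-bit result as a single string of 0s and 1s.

011011110001011

Place data at non-parity positions: p1 p2 1 p4 1 1 1 p8 0 0 0 1 0 1 1
p1 (pos 1,3,5,7,9,11,13,15): XOR of data positions = 1⊕1⊕1⊕0⊕0⊕0⊕1 = 0
p2 (pos 2,3,6,7,10,11,14,15): XOR of data positions = 1⊕1⊕1⊕0⊕0⊕1⊕1 = 1
p4 (pos 4,5,6,7,12,13,14,15): XOR of data positions = 1⊕1⊕1⊕1⊕0⊕1⊕1 = 0
p8 (pos 8,9,10,11,12,13,14,15): XOR of data positions = 0⊕0⊕0⊕1⊕0⊕1⊕1 = 1
Codeword: 011011110001011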